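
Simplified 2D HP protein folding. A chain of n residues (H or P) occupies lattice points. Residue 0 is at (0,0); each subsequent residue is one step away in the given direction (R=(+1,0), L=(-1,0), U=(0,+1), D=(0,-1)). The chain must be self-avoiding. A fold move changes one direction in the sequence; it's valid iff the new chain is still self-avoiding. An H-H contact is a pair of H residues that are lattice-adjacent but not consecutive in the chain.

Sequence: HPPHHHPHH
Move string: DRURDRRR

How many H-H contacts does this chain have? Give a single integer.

Answer: 1

Derivation:
Positions: [(0, 0), (0, -1), (1, -1), (1, 0), (2, 0), (2, -1), (3, -1), (4, -1), (5, -1)]
H-H contact: residue 0 @(0,0) - residue 3 @(1, 0)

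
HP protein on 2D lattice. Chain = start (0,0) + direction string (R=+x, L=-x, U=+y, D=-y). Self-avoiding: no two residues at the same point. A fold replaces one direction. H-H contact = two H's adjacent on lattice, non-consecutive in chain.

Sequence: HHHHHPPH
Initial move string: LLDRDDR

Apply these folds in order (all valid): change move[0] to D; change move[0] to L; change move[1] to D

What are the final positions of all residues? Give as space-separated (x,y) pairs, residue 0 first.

Initial moves: LLDRDDR
Fold: move[0]->D => DLDRDDR (positions: [(0, 0), (0, -1), (-1, -1), (-1, -2), (0, -2), (0, -3), (0, -4), (1, -4)])
Fold: move[0]->L => LLDRDDR (positions: [(0, 0), (-1, 0), (-2, 0), (-2, -1), (-1, -1), (-1, -2), (-1, -3), (0, -3)])
Fold: move[1]->D => LDDRDDR (positions: [(0, 0), (-1, 0), (-1, -1), (-1, -2), (0, -2), (0, -3), (0, -4), (1, -4)])

Answer: (0,0) (-1,0) (-1,-1) (-1,-2) (0,-2) (0,-3) (0,-4) (1,-4)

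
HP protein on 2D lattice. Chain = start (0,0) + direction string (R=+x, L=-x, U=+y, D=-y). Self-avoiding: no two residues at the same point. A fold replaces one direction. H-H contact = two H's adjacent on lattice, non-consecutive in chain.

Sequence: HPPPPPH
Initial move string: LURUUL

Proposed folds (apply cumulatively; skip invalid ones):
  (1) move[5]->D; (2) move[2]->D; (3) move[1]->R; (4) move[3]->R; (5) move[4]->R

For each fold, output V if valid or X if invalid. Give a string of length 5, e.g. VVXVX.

Answer: XXXVX

Derivation:
Initial: LURUUL -> [(0, 0), (-1, 0), (-1, 1), (0, 1), (0, 2), (0, 3), (-1, 3)]
Fold 1: move[5]->D => LURUUD INVALID (collision), skipped
Fold 2: move[2]->D => LUDUUL INVALID (collision), skipped
Fold 3: move[1]->R => LRRUUL INVALID (collision), skipped
Fold 4: move[3]->R => LURRUL VALID
Fold 5: move[4]->R => LURRRL INVALID (collision), skipped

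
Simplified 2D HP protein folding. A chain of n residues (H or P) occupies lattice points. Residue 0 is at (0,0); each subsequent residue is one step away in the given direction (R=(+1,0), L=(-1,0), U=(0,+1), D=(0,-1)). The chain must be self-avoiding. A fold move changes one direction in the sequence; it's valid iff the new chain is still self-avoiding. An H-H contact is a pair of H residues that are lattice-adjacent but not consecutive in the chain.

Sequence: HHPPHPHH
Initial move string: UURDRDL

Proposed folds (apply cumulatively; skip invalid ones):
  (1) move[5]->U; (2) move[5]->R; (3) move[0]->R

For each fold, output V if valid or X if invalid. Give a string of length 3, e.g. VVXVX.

Answer: XXV

Derivation:
Initial: UURDRDL -> [(0, 0), (0, 1), (0, 2), (1, 2), (1, 1), (2, 1), (2, 0), (1, 0)]
Fold 1: move[5]->U => UURDRUL INVALID (collision), skipped
Fold 2: move[5]->R => UURDRRL INVALID (collision), skipped
Fold 3: move[0]->R => RURDRDL VALID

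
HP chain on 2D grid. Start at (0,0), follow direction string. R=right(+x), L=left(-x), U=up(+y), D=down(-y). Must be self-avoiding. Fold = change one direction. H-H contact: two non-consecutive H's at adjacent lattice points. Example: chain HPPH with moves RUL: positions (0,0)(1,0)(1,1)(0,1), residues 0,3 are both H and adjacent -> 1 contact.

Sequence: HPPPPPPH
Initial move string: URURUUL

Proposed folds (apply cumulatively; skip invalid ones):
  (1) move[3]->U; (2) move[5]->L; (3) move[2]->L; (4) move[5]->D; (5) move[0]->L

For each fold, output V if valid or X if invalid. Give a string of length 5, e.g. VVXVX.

Answer: VVXXX

Derivation:
Initial: URURUUL -> [(0, 0), (0, 1), (1, 1), (1, 2), (2, 2), (2, 3), (2, 4), (1, 4)]
Fold 1: move[3]->U => URUUUUL VALID
Fold 2: move[5]->L => URUUULL VALID
Fold 3: move[2]->L => URLUULL INVALID (collision), skipped
Fold 4: move[5]->D => URUUUDL INVALID (collision), skipped
Fold 5: move[0]->L => LRUUULL INVALID (collision), skipped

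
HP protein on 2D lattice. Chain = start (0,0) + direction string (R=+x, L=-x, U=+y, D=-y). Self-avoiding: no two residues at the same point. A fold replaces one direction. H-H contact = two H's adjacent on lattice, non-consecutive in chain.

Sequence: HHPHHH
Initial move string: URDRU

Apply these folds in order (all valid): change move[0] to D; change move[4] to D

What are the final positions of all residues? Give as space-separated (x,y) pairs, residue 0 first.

Initial moves: URDRU
Fold: move[0]->D => DRDRU (positions: [(0, 0), (0, -1), (1, -1), (1, -2), (2, -2), (2, -1)])
Fold: move[4]->D => DRDRD (positions: [(0, 0), (0, -1), (1, -1), (1, -2), (2, -2), (2, -3)])

Answer: (0,0) (0,-1) (1,-1) (1,-2) (2,-2) (2,-3)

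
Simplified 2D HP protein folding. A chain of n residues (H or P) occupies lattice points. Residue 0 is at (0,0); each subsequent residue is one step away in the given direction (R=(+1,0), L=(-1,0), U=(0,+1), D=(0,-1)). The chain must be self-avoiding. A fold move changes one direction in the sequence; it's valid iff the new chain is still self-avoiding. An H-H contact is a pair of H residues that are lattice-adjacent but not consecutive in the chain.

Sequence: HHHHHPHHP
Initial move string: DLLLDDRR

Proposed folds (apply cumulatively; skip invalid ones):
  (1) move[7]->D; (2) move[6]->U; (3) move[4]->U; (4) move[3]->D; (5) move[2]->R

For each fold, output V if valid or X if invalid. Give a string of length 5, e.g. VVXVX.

Initial: DLLLDDRR -> [(0, 0), (0, -1), (-1, -1), (-2, -1), (-3, -1), (-3, -2), (-3, -3), (-2, -3), (-1, -3)]
Fold 1: move[7]->D => DLLLDDRD VALID
Fold 2: move[6]->U => DLLLDDUD INVALID (collision), skipped
Fold 3: move[4]->U => DLLLUDRD INVALID (collision), skipped
Fold 4: move[3]->D => DLLDDDRD VALID
Fold 5: move[2]->R => DLRDDDRD INVALID (collision), skipped

Answer: VXXVX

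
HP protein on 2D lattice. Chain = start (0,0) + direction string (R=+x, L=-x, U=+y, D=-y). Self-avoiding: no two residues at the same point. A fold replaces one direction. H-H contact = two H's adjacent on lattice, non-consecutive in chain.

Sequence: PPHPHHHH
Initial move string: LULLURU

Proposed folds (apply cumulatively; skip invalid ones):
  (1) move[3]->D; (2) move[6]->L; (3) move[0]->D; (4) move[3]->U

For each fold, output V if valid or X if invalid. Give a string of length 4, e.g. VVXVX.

Initial: LULLURU -> [(0, 0), (-1, 0), (-1, 1), (-2, 1), (-3, 1), (-3, 2), (-2, 2), (-2, 3)]
Fold 1: move[3]->D => LULDURU INVALID (collision), skipped
Fold 2: move[6]->L => LULLURL INVALID (collision), skipped
Fold 3: move[0]->D => DULLURU INVALID (collision), skipped
Fold 4: move[3]->U => LULUURU VALID

Answer: XXXV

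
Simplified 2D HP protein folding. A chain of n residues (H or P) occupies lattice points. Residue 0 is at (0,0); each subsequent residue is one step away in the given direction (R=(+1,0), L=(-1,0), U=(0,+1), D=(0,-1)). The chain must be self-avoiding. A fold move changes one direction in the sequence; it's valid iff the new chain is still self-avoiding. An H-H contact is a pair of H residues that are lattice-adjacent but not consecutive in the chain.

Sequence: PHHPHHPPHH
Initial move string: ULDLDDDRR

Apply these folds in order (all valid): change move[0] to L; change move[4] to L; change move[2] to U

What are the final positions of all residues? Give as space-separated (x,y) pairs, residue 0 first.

Initial moves: ULDLDDDRR
Fold: move[0]->L => LLDLDDDRR (positions: [(0, 0), (-1, 0), (-2, 0), (-2, -1), (-3, -1), (-3, -2), (-3, -3), (-3, -4), (-2, -4), (-1, -4)])
Fold: move[4]->L => LLDLLDDRR (positions: [(0, 0), (-1, 0), (-2, 0), (-2, -1), (-3, -1), (-4, -1), (-4, -2), (-4, -3), (-3, -3), (-2, -3)])
Fold: move[2]->U => LLULLDDRR (positions: [(0, 0), (-1, 0), (-2, 0), (-2, 1), (-3, 1), (-4, 1), (-4, 0), (-4, -1), (-3, -1), (-2, -1)])

Answer: (0,0) (-1,0) (-2,0) (-2,1) (-3,1) (-4,1) (-4,0) (-4,-1) (-3,-1) (-2,-1)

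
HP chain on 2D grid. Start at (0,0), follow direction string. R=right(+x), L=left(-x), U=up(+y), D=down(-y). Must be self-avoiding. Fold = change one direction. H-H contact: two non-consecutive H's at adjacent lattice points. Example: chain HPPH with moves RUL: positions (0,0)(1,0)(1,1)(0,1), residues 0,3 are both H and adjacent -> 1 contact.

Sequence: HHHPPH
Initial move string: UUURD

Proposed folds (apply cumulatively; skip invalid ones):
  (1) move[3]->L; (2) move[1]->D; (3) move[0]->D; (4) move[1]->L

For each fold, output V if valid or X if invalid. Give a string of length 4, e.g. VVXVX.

Initial: UUURD -> [(0, 0), (0, 1), (0, 2), (0, 3), (1, 3), (1, 2)]
Fold 1: move[3]->L => UUULD VALID
Fold 2: move[1]->D => UDULD INVALID (collision), skipped
Fold 3: move[0]->D => DUULD INVALID (collision), skipped
Fold 4: move[1]->L => ULULD VALID

Answer: VXXV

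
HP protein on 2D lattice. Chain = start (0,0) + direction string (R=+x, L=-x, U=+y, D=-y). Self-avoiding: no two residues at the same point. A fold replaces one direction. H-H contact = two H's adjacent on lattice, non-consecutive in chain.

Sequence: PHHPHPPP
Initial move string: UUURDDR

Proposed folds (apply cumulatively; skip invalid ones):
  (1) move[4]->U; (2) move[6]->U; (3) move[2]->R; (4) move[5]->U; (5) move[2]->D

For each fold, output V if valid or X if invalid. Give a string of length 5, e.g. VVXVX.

Answer: XXVXX

Derivation:
Initial: UUURDDR -> [(0, 0), (0, 1), (0, 2), (0, 3), (1, 3), (1, 2), (1, 1), (2, 1)]
Fold 1: move[4]->U => UUURUDR INVALID (collision), skipped
Fold 2: move[6]->U => UUURDDU INVALID (collision), skipped
Fold 3: move[2]->R => UURRDDR VALID
Fold 4: move[5]->U => UURRDUR INVALID (collision), skipped
Fold 5: move[2]->D => UUDRDDR INVALID (collision), skipped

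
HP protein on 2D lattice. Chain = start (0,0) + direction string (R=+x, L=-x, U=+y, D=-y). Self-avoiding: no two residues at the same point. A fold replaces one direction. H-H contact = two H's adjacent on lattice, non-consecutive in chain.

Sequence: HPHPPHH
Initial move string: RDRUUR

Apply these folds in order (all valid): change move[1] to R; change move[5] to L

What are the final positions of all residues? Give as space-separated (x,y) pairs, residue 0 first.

Answer: (0,0) (1,0) (2,0) (3,0) (3,1) (3,2) (2,2)

Derivation:
Initial moves: RDRUUR
Fold: move[1]->R => RRRUUR (positions: [(0, 0), (1, 0), (2, 0), (3, 0), (3, 1), (3, 2), (4, 2)])
Fold: move[5]->L => RRRUUL (positions: [(0, 0), (1, 0), (2, 0), (3, 0), (3, 1), (3, 2), (2, 2)])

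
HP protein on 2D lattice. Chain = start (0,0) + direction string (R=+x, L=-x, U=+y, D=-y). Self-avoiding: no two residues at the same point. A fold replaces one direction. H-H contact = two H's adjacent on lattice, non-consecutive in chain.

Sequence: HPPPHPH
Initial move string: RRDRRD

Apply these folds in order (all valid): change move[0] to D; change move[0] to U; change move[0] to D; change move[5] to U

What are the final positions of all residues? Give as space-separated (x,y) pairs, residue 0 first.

Initial moves: RRDRRD
Fold: move[0]->D => DRDRRD (positions: [(0, 0), (0, -1), (1, -1), (1, -2), (2, -2), (3, -2), (3, -3)])
Fold: move[0]->U => URDRRD (positions: [(0, 0), (0, 1), (1, 1), (1, 0), (2, 0), (3, 0), (3, -1)])
Fold: move[0]->D => DRDRRD (positions: [(0, 0), (0, -1), (1, -1), (1, -2), (2, -2), (3, -2), (3, -3)])
Fold: move[5]->U => DRDRRU (positions: [(0, 0), (0, -1), (1, -1), (1, -2), (2, -2), (3, -2), (3, -1)])

Answer: (0,0) (0,-1) (1,-1) (1,-2) (2,-2) (3,-2) (3,-1)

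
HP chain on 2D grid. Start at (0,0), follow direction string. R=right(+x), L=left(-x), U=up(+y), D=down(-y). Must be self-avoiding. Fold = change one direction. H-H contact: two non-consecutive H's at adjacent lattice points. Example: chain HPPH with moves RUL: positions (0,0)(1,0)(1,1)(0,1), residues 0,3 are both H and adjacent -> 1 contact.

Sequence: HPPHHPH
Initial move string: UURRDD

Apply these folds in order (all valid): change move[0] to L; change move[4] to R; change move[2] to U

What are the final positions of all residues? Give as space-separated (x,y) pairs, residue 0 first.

Initial moves: UURRDD
Fold: move[0]->L => LURRDD (positions: [(0, 0), (-1, 0), (-1, 1), (0, 1), (1, 1), (1, 0), (1, -1)])
Fold: move[4]->R => LURRRD (positions: [(0, 0), (-1, 0), (-1, 1), (0, 1), (1, 1), (2, 1), (2, 0)])
Fold: move[2]->U => LUURRD (positions: [(0, 0), (-1, 0), (-1, 1), (-1, 2), (0, 2), (1, 2), (1, 1)])

Answer: (0,0) (-1,0) (-1,1) (-1,2) (0,2) (1,2) (1,1)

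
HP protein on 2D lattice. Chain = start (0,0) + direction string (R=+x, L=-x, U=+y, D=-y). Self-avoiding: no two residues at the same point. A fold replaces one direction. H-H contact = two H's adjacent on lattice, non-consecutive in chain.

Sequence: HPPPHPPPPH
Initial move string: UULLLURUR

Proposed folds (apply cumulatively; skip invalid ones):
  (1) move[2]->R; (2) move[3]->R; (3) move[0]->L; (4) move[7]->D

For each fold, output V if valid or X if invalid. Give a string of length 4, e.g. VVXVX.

Initial: UULLLURUR -> [(0, 0), (0, 1), (0, 2), (-1, 2), (-2, 2), (-3, 2), (-3, 3), (-2, 3), (-2, 4), (-1, 4)]
Fold 1: move[2]->R => UURLLURUR INVALID (collision), skipped
Fold 2: move[3]->R => UULRLURUR INVALID (collision), skipped
Fold 3: move[0]->L => LULLLURUR VALID
Fold 4: move[7]->D => LULLLURDR INVALID (collision), skipped

Answer: XXVX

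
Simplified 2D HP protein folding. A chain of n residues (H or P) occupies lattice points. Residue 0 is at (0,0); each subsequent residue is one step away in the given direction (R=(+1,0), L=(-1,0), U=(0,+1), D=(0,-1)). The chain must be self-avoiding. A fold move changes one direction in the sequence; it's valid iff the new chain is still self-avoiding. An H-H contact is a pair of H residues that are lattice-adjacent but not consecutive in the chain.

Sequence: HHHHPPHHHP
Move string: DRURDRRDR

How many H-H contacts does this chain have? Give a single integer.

Positions: [(0, 0), (0, -1), (1, -1), (1, 0), (2, 0), (2, -1), (3, -1), (4, -1), (4, -2), (5, -2)]
H-H contact: residue 0 @(0,0) - residue 3 @(1, 0)

Answer: 1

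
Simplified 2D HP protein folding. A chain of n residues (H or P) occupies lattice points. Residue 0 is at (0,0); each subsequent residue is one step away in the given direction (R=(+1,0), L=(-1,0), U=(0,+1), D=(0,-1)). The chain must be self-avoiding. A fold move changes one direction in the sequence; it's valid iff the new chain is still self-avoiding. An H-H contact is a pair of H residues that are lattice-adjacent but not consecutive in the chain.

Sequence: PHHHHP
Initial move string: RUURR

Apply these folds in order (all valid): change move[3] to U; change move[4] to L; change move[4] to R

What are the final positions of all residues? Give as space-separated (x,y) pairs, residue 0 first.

Initial moves: RUURR
Fold: move[3]->U => RUUUR (positions: [(0, 0), (1, 0), (1, 1), (1, 2), (1, 3), (2, 3)])
Fold: move[4]->L => RUUUL (positions: [(0, 0), (1, 0), (1, 1), (1, 2), (1, 3), (0, 3)])
Fold: move[4]->R => RUUUR (positions: [(0, 0), (1, 0), (1, 1), (1, 2), (1, 3), (2, 3)])

Answer: (0,0) (1,0) (1,1) (1,2) (1,3) (2,3)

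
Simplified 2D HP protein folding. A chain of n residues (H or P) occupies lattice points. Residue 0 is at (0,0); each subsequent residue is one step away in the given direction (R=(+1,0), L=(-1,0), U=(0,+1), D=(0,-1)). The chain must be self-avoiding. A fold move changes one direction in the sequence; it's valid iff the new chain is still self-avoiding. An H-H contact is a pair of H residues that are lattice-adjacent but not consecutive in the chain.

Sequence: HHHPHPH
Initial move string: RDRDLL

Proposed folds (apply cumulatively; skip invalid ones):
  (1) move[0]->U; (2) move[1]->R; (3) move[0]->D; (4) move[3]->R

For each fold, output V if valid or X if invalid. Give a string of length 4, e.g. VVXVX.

Answer: XVVX

Derivation:
Initial: RDRDLL -> [(0, 0), (1, 0), (1, -1), (2, -1), (2, -2), (1, -2), (0, -2)]
Fold 1: move[0]->U => UDRDLL INVALID (collision), skipped
Fold 2: move[1]->R => RRRDLL VALID
Fold 3: move[0]->D => DRRDLL VALID
Fold 4: move[3]->R => DRRRLL INVALID (collision), skipped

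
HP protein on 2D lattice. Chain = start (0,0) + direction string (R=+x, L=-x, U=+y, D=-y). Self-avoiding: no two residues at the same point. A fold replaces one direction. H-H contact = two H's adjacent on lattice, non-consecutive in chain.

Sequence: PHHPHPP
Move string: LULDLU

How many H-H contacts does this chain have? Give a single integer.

Positions: [(0, 0), (-1, 0), (-1, 1), (-2, 1), (-2, 0), (-3, 0), (-3, 1)]
H-H contact: residue 1 @(-1,0) - residue 4 @(-2, 0)

Answer: 1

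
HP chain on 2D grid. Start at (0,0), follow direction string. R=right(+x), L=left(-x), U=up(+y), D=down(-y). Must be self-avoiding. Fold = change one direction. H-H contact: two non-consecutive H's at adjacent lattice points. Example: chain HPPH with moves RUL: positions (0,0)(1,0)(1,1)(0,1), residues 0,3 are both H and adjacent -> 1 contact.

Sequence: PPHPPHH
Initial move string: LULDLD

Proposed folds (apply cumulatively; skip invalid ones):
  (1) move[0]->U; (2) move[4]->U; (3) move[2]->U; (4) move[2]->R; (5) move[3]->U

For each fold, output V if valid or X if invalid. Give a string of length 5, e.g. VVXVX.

Initial: LULDLD -> [(0, 0), (-1, 0), (-1, 1), (-2, 1), (-2, 0), (-3, 0), (-3, -1)]
Fold 1: move[0]->U => UULDLD VALID
Fold 2: move[4]->U => UULDUD INVALID (collision), skipped
Fold 3: move[2]->U => UUUDLD INVALID (collision), skipped
Fold 4: move[2]->R => UURDLD INVALID (collision), skipped
Fold 5: move[3]->U => UULULD VALID

Answer: VXXXV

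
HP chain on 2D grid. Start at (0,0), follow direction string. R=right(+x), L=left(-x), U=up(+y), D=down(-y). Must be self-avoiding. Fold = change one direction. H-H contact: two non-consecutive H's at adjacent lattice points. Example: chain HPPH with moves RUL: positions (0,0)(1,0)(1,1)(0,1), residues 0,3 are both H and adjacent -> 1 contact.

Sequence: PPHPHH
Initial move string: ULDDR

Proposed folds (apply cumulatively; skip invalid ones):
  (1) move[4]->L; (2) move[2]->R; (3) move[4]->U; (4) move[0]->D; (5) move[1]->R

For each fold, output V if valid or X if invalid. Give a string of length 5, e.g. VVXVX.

Initial: ULDDR -> [(0, 0), (0, 1), (-1, 1), (-1, 0), (-1, -1), (0, -1)]
Fold 1: move[4]->L => ULDDL VALID
Fold 2: move[2]->R => ULRDL INVALID (collision), skipped
Fold 3: move[4]->U => ULDDU INVALID (collision), skipped
Fold 4: move[0]->D => DLDDL VALID
Fold 5: move[1]->R => DRDDL VALID

Answer: VXXVV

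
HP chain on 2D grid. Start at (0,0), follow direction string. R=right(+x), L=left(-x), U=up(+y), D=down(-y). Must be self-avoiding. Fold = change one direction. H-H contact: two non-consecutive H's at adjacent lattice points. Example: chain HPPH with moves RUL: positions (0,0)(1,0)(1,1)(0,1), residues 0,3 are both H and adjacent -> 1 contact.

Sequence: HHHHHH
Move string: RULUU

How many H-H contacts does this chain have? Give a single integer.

Positions: [(0, 0), (1, 0), (1, 1), (0, 1), (0, 2), (0, 3)]
H-H contact: residue 0 @(0,0) - residue 3 @(0, 1)

Answer: 1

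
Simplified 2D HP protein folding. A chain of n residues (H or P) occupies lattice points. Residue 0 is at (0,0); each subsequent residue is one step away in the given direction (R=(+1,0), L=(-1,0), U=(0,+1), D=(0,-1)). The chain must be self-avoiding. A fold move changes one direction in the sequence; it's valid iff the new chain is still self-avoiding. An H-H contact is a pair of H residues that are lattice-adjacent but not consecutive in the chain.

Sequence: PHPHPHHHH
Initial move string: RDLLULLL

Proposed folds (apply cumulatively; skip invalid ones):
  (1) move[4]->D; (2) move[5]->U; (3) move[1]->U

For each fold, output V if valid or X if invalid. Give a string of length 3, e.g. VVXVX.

Answer: VXV

Derivation:
Initial: RDLLULLL -> [(0, 0), (1, 0), (1, -1), (0, -1), (-1, -1), (-1, 0), (-2, 0), (-3, 0), (-4, 0)]
Fold 1: move[4]->D => RDLLDLLL VALID
Fold 2: move[5]->U => RDLLDULL INVALID (collision), skipped
Fold 3: move[1]->U => RULLDLLL VALID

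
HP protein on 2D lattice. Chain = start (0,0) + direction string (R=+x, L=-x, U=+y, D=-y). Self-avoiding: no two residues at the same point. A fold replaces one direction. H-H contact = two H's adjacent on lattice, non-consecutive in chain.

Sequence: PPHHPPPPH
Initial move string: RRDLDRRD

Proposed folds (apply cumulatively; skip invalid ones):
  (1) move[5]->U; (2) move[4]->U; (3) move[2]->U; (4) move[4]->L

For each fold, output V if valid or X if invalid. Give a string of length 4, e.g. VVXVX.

Initial: RRDLDRRD -> [(0, 0), (1, 0), (2, 0), (2, -1), (1, -1), (1, -2), (2, -2), (3, -2), (3, -3)]
Fold 1: move[5]->U => RRDLDURD INVALID (collision), skipped
Fold 2: move[4]->U => RRDLURRD INVALID (collision), skipped
Fold 3: move[2]->U => RRULDRRD INVALID (collision), skipped
Fold 4: move[4]->L => RRDLLRRD INVALID (collision), skipped

Answer: XXXX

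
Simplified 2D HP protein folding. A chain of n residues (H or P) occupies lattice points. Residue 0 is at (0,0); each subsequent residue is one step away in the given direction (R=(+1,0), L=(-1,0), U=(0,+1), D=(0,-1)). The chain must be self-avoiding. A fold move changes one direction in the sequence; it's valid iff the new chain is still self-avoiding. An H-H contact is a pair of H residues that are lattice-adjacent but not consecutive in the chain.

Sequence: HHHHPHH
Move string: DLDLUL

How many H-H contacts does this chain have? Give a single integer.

Positions: [(0, 0), (0, -1), (-1, -1), (-1, -2), (-2, -2), (-2, -1), (-3, -1)]
H-H contact: residue 2 @(-1,-1) - residue 5 @(-2, -1)

Answer: 1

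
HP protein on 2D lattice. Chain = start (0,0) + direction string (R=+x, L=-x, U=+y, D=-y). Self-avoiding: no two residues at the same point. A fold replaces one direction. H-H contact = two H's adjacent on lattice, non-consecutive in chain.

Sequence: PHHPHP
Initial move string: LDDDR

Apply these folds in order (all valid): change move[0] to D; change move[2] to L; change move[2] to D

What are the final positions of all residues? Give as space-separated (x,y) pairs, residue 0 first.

Answer: (0,0) (0,-1) (0,-2) (0,-3) (0,-4) (1,-4)

Derivation:
Initial moves: LDDDR
Fold: move[0]->D => DDDDR (positions: [(0, 0), (0, -1), (0, -2), (0, -3), (0, -4), (1, -4)])
Fold: move[2]->L => DDLDR (positions: [(0, 0), (0, -1), (0, -2), (-1, -2), (-1, -3), (0, -3)])
Fold: move[2]->D => DDDDR (positions: [(0, 0), (0, -1), (0, -2), (0, -3), (0, -4), (1, -4)])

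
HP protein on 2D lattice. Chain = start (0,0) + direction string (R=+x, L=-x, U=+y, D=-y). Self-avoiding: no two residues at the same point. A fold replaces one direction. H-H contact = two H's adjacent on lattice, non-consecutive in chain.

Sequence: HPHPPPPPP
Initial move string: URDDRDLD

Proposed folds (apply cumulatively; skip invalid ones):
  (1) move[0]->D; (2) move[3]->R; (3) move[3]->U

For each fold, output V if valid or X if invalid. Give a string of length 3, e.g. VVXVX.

Answer: VVX

Derivation:
Initial: URDDRDLD -> [(0, 0), (0, 1), (1, 1), (1, 0), (1, -1), (2, -1), (2, -2), (1, -2), (1, -3)]
Fold 1: move[0]->D => DRDDRDLD VALID
Fold 2: move[3]->R => DRDRRDLD VALID
Fold 3: move[3]->U => DRDURDLD INVALID (collision), skipped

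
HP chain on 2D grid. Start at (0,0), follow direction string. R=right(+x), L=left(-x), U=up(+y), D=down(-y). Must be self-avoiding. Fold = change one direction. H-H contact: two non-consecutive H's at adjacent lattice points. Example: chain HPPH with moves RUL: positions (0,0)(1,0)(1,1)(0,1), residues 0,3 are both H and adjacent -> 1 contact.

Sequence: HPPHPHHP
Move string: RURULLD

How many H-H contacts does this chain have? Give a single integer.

Positions: [(0, 0), (1, 0), (1, 1), (2, 1), (2, 2), (1, 2), (0, 2), (0, 1)]
No H-H contacts found.

Answer: 0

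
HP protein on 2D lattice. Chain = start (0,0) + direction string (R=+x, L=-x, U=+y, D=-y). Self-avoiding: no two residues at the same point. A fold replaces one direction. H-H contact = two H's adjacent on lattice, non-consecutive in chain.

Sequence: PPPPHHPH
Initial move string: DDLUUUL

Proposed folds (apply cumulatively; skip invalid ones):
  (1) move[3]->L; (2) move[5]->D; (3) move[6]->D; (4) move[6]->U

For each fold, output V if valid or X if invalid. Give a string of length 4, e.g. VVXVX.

Answer: VXXV

Derivation:
Initial: DDLUUUL -> [(0, 0), (0, -1), (0, -2), (-1, -2), (-1, -1), (-1, 0), (-1, 1), (-2, 1)]
Fold 1: move[3]->L => DDLLUUL VALID
Fold 2: move[5]->D => DDLLUDL INVALID (collision), skipped
Fold 3: move[6]->D => DDLLUUD INVALID (collision), skipped
Fold 4: move[6]->U => DDLLUUU VALID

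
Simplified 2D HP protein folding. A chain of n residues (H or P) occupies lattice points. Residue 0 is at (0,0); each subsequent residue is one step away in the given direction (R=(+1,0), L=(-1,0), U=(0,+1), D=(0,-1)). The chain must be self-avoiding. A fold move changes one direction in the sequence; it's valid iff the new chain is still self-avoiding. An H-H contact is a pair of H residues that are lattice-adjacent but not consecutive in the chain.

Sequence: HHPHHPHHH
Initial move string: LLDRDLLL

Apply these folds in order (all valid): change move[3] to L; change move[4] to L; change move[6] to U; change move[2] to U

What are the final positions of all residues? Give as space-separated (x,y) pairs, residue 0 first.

Initial moves: LLDRDLLL
Fold: move[3]->L => LLDLDLLL (positions: [(0, 0), (-1, 0), (-2, 0), (-2, -1), (-3, -1), (-3, -2), (-4, -2), (-5, -2), (-6, -2)])
Fold: move[4]->L => LLDLLLLL (positions: [(0, 0), (-1, 0), (-2, 0), (-2, -1), (-3, -1), (-4, -1), (-5, -1), (-6, -1), (-7, -1)])
Fold: move[6]->U => LLDLLLUL (positions: [(0, 0), (-1, 0), (-2, 0), (-2, -1), (-3, -1), (-4, -1), (-5, -1), (-5, 0), (-6, 0)])
Fold: move[2]->U => LLULLLUL (positions: [(0, 0), (-1, 0), (-2, 0), (-2, 1), (-3, 1), (-4, 1), (-5, 1), (-5, 2), (-6, 2)])

Answer: (0,0) (-1,0) (-2,0) (-2,1) (-3,1) (-4,1) (-5,1) (-5,2) (-6,2)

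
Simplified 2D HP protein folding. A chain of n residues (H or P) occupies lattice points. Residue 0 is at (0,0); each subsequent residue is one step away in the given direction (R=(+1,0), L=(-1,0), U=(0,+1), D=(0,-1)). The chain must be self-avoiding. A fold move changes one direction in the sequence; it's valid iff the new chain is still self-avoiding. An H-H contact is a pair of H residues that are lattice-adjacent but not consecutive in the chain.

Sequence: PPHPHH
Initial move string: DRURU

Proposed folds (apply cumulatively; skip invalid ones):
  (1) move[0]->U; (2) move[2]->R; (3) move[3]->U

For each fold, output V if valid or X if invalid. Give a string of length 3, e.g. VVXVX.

Answer: VVV

Derivation:
Initial: DRURU -> [(0, 0), (0, -1), (1, -1), (1, 0), (2, 0), (2, 1)]
Fold 1: move[0]->U => URURU VALID
Fold 2: move[2]->R => URRRU VALID
Fold 3: move[3]->U => URRUU VALID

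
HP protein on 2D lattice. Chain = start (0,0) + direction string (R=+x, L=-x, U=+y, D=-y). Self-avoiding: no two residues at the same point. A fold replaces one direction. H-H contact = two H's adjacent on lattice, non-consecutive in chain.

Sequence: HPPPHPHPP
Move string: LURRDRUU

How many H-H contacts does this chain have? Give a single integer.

Positions: [(0, 0), (-1, 0), (-1, 1), (0, 1), (1, 1), (1, 0), (2, 0), (2, 1), (2, 2)]
No H-H contacts found.

Answer: 0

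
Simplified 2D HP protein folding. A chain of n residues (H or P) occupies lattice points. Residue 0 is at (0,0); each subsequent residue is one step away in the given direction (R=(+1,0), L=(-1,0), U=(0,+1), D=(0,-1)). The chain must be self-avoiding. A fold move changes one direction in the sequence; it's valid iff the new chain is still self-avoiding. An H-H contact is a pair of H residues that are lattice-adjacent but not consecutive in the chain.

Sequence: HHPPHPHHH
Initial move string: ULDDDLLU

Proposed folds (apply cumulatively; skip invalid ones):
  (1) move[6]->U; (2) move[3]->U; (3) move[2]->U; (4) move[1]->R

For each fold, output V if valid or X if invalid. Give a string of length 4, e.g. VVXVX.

Answer: VXXX

Derivation:
Initial: ULDDDLLU -> [(0, 0), (0, 1), (-1, 1), (-1, 0), (-1, -1), (-1, -2), (-2, -2), (-3, -2), (-3, -1)]
Fold 1: move[6]->U => ULDDDLUU VALID
Fold 2: move[3]->U => ULDUDLUU INVALID (collision), skipped
Fold 3: move[2]->U => ULUDDLUU INVALID (collision), skipped
Fold 4: move[1]->R => URDDDLUU INVALID (collision), skipped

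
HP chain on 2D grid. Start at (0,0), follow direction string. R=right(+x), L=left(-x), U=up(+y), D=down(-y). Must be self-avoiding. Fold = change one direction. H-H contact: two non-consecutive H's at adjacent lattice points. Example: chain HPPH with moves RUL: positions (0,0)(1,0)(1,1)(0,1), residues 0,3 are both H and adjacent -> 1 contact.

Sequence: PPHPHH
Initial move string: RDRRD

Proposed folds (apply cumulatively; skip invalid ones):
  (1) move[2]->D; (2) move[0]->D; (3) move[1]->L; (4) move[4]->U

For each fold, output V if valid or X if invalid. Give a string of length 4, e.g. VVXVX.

Initial: RDRRD -> [(0, 0), (1, 0), (1, -1), (2, -1), (3, -1), (3, -2)]
Fold 1: move[2]->D => RDDRD VALID
Fold 2: move[0]->D => DDDRD VALID
Fold 3: move[1]->L => DLDRD VALID
Fold 4: move[4]->U => DLDRU INVALID (collision), skipped

Answer: VVVX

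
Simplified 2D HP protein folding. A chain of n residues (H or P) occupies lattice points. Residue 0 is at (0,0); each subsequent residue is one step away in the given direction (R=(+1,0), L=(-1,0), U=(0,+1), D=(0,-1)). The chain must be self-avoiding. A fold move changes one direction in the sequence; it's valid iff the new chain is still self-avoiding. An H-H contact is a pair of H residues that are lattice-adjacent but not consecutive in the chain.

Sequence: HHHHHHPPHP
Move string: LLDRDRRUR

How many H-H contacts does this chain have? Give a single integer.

Positions: [(0, 0), (-1, 0), (-2, 0), (-2, -1), (-1, -1), (-1, -2), (0, -2), (1, -2), (1, -1), (2, -1)]
H-H contact: residue 1 @(-1,0) - residue 4 @(-1, -1)

Answer: 1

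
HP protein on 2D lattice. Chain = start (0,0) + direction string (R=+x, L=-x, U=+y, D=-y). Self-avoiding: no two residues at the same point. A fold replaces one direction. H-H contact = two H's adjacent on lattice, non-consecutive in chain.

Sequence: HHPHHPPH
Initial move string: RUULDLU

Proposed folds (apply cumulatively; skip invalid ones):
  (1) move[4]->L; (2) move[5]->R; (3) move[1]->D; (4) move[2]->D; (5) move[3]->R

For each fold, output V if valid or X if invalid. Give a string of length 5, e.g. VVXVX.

Initial: RUULDLU -> [(0, 0), (1, 0), (1, 1), (1, 2), (0, 2), (0, 1), (-1, 1), (-1, 2)]
Fold 1: move[4]->L => RUULLLU VALID
Fold 2: move[5]->R => RUULLRU INVALID (collision), skipped
Fold 3: move[1]->D => RDULLLU INVALID (collision), skipped
Fold 4: move[2]->D => RUDLLLU INVALID (collision), skipped
Fold 5: move[3]->R => RUURLLU INVALID (collision), skipped

Answer: VXXXX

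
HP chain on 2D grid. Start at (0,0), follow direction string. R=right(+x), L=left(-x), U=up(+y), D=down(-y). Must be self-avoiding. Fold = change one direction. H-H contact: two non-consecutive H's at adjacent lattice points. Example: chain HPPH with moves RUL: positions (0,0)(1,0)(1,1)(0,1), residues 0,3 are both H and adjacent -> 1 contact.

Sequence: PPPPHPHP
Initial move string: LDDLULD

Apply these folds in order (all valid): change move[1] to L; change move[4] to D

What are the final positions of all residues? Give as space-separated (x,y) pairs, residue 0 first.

Answer: (0,0) (-1,0) (-2,0) (-2,-1) (-3,-1) (-3,-2) (-4,-2) (-4,-3)

Derivation:
Initial moves: LDDLULD
Fold: move[1]->L => LLDLULD (positions: [(0, 0), (-1, 0), (-2, 0), (-2, -1), (-3, -1), (-3, 0), (-4, 0), (-4, -1)])
Fold: move[4]->D => LLDLDLD (positions: [(0, 0), (-1, 0), (-2, 0), (-2, -1), (-3, -1), (-3, -2), (-4, -2), (-4, -3)])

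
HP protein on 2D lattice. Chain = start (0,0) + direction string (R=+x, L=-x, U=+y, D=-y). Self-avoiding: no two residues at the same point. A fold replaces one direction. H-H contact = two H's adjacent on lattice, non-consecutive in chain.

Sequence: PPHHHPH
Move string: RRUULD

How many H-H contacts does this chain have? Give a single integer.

Answer: 1

Derivation:
Positions: [(0, 0), (1, 0), (2, 0), (2, 1), (2, 2), (1, 2), (1, 1)]
H-H contact: residue 3 @(2,1) - residue 6 @(1, 1)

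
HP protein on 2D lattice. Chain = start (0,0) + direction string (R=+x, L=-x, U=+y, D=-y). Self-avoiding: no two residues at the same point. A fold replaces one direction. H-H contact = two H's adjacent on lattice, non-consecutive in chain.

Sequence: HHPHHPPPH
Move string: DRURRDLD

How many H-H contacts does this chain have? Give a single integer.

Answer: 1

Derivation:
Positions: [(0, 0), (0, -1), (1, -1), (1, 0), (2, 0), (3, 0), (3, -1), (2, -1), (2, -2)]
H-H contact: residue 0 @(0,0) - residue 3 @(1, 0)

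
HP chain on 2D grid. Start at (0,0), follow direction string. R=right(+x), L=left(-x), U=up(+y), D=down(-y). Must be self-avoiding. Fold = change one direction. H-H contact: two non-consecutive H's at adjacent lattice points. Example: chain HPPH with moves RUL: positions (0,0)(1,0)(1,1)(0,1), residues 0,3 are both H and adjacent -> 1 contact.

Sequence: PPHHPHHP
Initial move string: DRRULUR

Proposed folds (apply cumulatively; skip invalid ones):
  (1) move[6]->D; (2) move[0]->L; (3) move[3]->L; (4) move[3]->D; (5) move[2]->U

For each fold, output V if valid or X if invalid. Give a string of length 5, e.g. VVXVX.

Answer: XXXXV

Derivation:
Initial: DRRULUR -> [(0, 0), (0, -1), (1, -1), (2, -1), (2, 0), (1, 0), (1, 1), (2, 1)]
Fold 1: move[6]->D => DRRULUD INVALID (collision), skipped
Fold 2: move[0]->L => LRRULUR INVALID (collision), skipped
Fold 3: move[3]->L => DRRLLUR INVALID (collision), skipped
Fold 4: move[3]->D => DRRDLUR INVALID (collision), skipped
Fold 5: move[2]->U => DRUULUR VALID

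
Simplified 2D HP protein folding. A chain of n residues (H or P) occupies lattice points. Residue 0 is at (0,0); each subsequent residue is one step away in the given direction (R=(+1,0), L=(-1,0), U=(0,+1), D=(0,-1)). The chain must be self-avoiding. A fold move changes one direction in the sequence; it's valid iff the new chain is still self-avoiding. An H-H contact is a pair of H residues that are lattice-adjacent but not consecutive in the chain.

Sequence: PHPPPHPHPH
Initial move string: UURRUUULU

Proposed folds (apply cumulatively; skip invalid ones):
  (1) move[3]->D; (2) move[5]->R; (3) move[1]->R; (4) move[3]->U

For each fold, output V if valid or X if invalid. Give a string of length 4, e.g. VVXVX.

Initial: UURRUUULU -> [(0, 0), (0, 1), (0, 2), (1, 2), (2, 2), (2, 3), (2, 4), (2, 5), (1, 5), (1, 6)]
Fold 1: move[3]->D => UURDUUULU INVALID (collision), skipped
Fold 2: move[5]->R => UURRURULU VALID
Fold 3: move[1]->R => URRRURULU VALID
Fold 4: move[3]->U => URRUURULU VALID

Answer: XVVV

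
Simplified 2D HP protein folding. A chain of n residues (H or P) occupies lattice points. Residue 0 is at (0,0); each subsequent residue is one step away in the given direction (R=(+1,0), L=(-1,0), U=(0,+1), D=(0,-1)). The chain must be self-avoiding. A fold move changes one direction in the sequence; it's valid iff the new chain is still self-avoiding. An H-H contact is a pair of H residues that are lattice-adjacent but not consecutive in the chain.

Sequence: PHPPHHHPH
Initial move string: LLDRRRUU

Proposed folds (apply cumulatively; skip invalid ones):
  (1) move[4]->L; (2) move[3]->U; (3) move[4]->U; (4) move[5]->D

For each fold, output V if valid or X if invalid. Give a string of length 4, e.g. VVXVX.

Answer: XXXX

Derivation:
Initial: LLDRRRUU -> [(0, 0), (-1, 0), (-2, 0), (-2, -1), (-1, -1), (0, -1), (1, -1), (1, 0), (1, 1)]
Fold 1: move[4]->L => LLDRLRUU INVALID (collision), skipped
Fold 2: move[3]->U => LLDURRUU INVALID (collision), skipped
Fold 3: move[4]->U => LLDRURUU INVALID (collision), skipped
Fold 4: move[5]->D => LLDRRDUU INVALID (collision), skipped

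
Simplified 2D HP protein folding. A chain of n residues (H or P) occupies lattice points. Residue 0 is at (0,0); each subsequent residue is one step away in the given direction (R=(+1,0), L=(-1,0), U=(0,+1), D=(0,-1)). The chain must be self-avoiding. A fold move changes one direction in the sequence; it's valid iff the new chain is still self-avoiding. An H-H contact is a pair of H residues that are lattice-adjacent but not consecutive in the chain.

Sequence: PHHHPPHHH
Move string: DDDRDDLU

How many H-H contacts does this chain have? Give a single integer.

Answer: 1

Derivation:
Positions: [(0, 0), (0, -1), (0, -2), (0, -3), (1, -3), (1, -4), (1, -5), (0, -5), (0, -4)]
H-H contact: residue 3 @(0,-3) - residue 8 @(0, -4)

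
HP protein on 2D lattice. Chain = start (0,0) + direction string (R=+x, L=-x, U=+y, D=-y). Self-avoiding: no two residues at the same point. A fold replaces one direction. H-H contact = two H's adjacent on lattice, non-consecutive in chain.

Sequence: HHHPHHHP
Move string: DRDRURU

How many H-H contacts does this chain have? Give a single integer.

Answer: 1

Derivation:
Positions: [(0, 0), (0, -1), (1, -1), (1, -2), (2, -2), (2, -1), (3, -1), (3, 0)]
H-H contact: residue 2 @(1,-1) - residue 5 @(2, -1)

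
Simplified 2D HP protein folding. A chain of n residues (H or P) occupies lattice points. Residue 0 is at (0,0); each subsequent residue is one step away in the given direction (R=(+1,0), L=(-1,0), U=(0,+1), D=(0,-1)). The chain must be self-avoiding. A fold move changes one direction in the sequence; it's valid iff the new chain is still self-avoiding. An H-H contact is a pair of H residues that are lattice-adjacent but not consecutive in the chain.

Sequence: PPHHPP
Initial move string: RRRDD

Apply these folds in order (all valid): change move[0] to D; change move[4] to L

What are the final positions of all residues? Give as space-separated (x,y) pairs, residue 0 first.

Initial moves: RRRDD
Fold: move[0]->D => DRRDD (positions: [(0, 0), (0, -1), (1, -1), (2, -1), (2, -2), (2, -3)])
Fold: move[4]->L => DRRDL (positions: [(0, 0), (0, -1), (1, -1), (2, -1), (2, -2), (1, -2)])

Answer: (0,0) (0,-1) (1,-1) (2,-1) (2,-2) (1,-2)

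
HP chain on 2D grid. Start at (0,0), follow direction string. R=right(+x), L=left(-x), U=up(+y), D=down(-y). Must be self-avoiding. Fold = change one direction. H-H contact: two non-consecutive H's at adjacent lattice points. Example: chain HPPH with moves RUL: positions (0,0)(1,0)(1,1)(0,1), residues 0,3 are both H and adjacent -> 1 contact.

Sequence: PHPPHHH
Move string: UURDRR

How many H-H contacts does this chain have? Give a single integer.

Positions: [(0, 0), (0, 1), (0, 2), (1, 2), (1, 1), (2, 1), (3, 1)]
H-H contact: residue 1 @(0,1) - residue 4 @(1, 1)

Answer: 1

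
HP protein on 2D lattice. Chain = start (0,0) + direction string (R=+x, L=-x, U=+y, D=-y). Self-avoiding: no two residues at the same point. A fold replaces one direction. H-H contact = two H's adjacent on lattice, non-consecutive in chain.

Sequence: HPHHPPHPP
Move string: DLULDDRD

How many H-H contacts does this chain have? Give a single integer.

Answer: 1

Derivation:
Positions: [(0, 0), (0, -1), (-1, -1), (-1, 0), (-2, 0), (-2, -1), (-2, -2), (-1, -2), (-1, -3)]
H-H contact: residue 0 @(0,0) - residue 3 @(-1, 0)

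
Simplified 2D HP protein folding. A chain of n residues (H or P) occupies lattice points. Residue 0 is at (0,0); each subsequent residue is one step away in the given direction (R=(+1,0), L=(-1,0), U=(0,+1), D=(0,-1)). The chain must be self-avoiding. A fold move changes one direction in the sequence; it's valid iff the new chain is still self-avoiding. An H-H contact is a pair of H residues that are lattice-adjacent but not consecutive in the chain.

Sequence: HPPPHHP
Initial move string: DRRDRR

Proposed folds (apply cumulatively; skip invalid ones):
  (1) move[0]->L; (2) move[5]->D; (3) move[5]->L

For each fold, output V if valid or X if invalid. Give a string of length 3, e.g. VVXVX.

Initial: DRRDRR -> [(0, 0), (0, -1), (1, -1), (2, -1), (2, -2), (3, -2), (4, -2)]
Fold 1: move[0]->L => LRRDRR INVALID (collision), skipped
Fold 2: move[5]->D => DRRDRD VALID
Fold 3: move[5]->L => DRRDRL INVALID (collision), skipped

Answer: XVX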